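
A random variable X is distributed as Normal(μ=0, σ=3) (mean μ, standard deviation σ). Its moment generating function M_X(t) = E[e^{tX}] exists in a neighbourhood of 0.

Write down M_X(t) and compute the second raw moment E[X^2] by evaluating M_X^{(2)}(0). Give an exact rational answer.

M_X(t) = e^(9*t^2/2)
dM/dt = 9*t*e^(9*t^2/2)
d^2M/dt^2 = 81*t^2*e^(9*t^2/2) + 9*e^(9*t^2/2)

E[X^2] = d^2M/dt^2 |_{t=0} = 9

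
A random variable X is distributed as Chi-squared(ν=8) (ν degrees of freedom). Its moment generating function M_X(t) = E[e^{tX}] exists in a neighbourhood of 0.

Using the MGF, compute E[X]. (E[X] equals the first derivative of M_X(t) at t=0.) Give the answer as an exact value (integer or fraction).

E[X] = M′(0) = 8

M_X(t) = (1 - 2*t)^(-4)
M′(t) = -8/(32*t^5 - 80*t^4 + 80*t^3 - 40*t^2 + 10*t - 1)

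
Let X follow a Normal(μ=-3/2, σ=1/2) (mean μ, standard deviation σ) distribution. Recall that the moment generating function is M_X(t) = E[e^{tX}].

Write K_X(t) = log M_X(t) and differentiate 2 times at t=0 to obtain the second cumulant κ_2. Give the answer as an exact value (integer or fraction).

κ_2 = d^2K/dt^2 |_{t=0} = 1/4

M_X(t) = e^(t^2/8 - 3*t/2)
K_X(t) = log M_X(t) = t^2/8 - 3*t/2
dK/dt = t/4 - 3/2
d^2K/dt^2 = 1/4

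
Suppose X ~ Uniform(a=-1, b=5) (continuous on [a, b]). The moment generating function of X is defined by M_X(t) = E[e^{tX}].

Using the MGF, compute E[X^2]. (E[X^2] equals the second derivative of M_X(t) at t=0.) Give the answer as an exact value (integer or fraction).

E[X^2] = D^2[M](0) = 7

M_X(t) = (e^(5*t) - e^(-t))/(6*t)
D^2[M](t) = (25*t^2*e^(6*t) - t^2 - 10*t*e^(6*t) - 2*t + 2*e^(6*t) - 2)*e^(-t)/(6*t^3)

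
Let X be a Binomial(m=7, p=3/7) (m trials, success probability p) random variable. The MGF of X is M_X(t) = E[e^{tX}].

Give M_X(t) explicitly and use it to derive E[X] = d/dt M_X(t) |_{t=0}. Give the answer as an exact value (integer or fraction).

M_X(t) = (3*e^(t)/7 + 4/7)^7
M′(t) = 2187*e^(7*t)/117649 + 17496*e^(6*t)/117649 + 58320*e^(5*t)/117649 + 103680*e^(4*t)/117649 + 103680*e^(3*t)/117649 + 55296*e^(2*t)/117649 + 12288*e^(t)/117649

E[X] = M′(0) = 3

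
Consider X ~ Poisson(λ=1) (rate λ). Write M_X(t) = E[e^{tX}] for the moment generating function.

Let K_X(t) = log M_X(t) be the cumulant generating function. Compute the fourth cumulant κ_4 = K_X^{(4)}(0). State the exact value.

M_X(t) = e^(e^(t) - 1)
K_X(t) = log M_X(t) = e^(t) - 1
dK/dt = e^(t)
d^2K/dt^2 = e^(t)
d^3K/dt^3 = e^(t)
d^4K/dt^4 = e^(t)

κ_4 = d^4K/dt^4 |_{t=0} = 1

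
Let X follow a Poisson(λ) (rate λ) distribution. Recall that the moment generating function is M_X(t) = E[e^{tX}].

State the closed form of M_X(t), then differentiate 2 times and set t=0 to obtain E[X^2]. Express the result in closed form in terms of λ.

E[X^2] = D^2[M](0) = λ*(λ + 1)

M_X(t) = e^(λ*(e^(t) - 1))
D^2[M](t) = (λ^2*e^(2*t)*e^(λ*e^(t)) + λ*e^(t)*e^(λ*e^(t)))*e^(-λ)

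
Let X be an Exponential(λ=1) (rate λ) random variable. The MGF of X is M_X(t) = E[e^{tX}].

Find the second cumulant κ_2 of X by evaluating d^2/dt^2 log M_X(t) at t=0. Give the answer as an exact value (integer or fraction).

M_X(t) = 1/(1 - t)
K_X(t) = log M_X(t) = -log(1 - t)
dK/dt = -1/(t - 1)
d^2K/dt^2 = 1/(t^2 - 2*t + 1)

κ_2 = d^2K/dt^2 |_{t=0} = 1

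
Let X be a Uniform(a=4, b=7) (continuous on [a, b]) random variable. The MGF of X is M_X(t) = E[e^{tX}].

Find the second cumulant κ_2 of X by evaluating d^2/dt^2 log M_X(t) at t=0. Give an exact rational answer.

M_X(t) = (e^(7*t) - e^(4*t))/(3*t)
K_X(t) = log M_X(t) = -log(t) + log(e^(7*t) - e^(4*t)) - log(3)
dK/dt = (7*t*e^(3*t) - 4*t - e^(3*t) + 1)/(t*e^(3*t) - t)
d^2K/dt^2 = (-9*t^2*e^(3*t) + e^(6*t) - 2*e^(3*t) + 1)/(t^2*e^(6*t) - 2*t^2*e^(3*t) + t^2)

κ_2 = d^2K/dt^2 |_{t=0} = 3/4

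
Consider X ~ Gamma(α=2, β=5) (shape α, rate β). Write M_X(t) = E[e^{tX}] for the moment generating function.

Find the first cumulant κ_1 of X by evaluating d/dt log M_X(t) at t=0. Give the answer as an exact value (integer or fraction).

κ_1 = D[K](0) = 2/5

M_X(t) = 25/(5 - t)^2
K_X(t) = log M_X(t) = -2*log(5 - t) + 2*log(5)
D[K](t) = -2/(t - 5)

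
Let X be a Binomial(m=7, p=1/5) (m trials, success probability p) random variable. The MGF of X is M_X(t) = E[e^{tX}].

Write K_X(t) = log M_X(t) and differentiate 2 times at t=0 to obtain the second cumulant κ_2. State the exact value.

κ_2 = d^2K/dt^2 |_{t=0} = 28/25

M_X(t) = (e^(t)/5 + 4/5)^7
K_X(t) = log M_X(t) = 7*log(e^(t)/5 + 4/5)
dK/dt = 7*e^(t)/(e^(t) + 4)
d^2K/dt^2 = 28*e^(t)/(e^(2*t) + 8*e^(t) + 16)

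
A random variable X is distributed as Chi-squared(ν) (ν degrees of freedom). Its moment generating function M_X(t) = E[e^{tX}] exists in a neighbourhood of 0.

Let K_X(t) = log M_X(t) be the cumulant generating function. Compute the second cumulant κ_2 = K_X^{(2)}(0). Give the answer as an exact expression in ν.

κ_2 = D^2[K](0) = 2*ν

M_X(t) = (1 - 2*t)^(-ν/2)
K_X(t) = log M_X(t) = -ν*log(1 - 2*t)/2
D^2[K](t) = 2*ν/(4*t^2 - 4*t + 1)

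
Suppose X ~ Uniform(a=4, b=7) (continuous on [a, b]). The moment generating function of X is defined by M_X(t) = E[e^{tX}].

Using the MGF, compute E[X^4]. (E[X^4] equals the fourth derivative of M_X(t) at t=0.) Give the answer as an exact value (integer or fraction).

E[X^4] = D^4[M](0) = 5261/5

M_X(t) = (e^(7*t) - e^(4*t))/(3*t)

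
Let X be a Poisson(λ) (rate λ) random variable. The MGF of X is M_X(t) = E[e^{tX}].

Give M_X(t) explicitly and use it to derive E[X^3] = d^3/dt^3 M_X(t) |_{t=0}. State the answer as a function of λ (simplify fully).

E[X^3] = M^(3)(0) = λ*(λ^2 + 3*λ + 1)

M_X(t) = e^(λ*(e^(t) - 1))
M^(3)(t) = (λ^3*e^(3*t)*e^(λ*e^(t)) + 3*λ^2*e^(2*t)*e^(λ*e^(t)) + λ*e^(t)*e^(λ*e^(t)))*e^(-λ)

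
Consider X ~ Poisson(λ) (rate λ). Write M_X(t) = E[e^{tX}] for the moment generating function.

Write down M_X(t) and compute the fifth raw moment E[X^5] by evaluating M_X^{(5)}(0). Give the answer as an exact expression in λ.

M_X(t) = e^(λ*(e^(t) - 1))
M′(t) = λ*e^(-λ)*e^(t)*e^(λ*e^(t))
M′′(t) = (λ^2*e^(2*t)*e^(λ*e^(t)) + λ*e^(t)*e^(λ*e^(t)))*e^(-λ)
M′′′(t) = (λ^3*e^(3*t)*e^(λ*e^(t)) + 3*λ^2*e^(2*t)*e^(λ*e^(t)) + λ*e^(t)*e^(λ*e^(t)))*e^(-λ)
M′′′′(t) = (λ^4*e^(4*t)*e^(λ*e^(t)) + 6*λ^3*e^(3*t)*e^(λ*e^(t)) + 7*λ^2*e^(2*t)*e^(λ*e^(t)) + λ*e^(t)*e^(λ*e^(t)))*e^(-λ)
M′′′′′(t) = (λ^5*e^(5*t)*e^(λ*e^(t)) + 10*λ^4*e^(4*t)*e^(λ*e^(t)) + 25*λ^3*e^(3*t)*e^(λ*e^(t)) + 15*λ^2*e^(2*t)*e^(λ*e^(t)) + λ*e^(t)*e^(λ*e^(t)))*e^(-λ)

E[X^5] = M′′′′′(0) = λ*(λ^4 + 10*λ^3 + 25*λ^2 + 15*λ + 1)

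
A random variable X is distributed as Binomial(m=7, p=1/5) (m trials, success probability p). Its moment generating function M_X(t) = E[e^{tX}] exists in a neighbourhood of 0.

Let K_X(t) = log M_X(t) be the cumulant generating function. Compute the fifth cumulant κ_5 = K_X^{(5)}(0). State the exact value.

M_X(t) = (e^(t)/5 + 4/5)^7
K_X(t) = log M_X(t) = 7*log(e^(t)/5 + 4/5)
dK/dt = 7*e^(t)/(e^(t) + 4)
d^2K/dt^2 = 28*e^(t)/(e^(2*t) + 8*e^(t) + 16)
d^3K/dt^3 = (-28*e^(2*t) + 112*e^(t))/(e^(3*t) + 12*e^(2*t) + 48*e^(t) + 64)
d^4K/dt^4 = (28*e^(3*t) - 448*e^(2*t) + 448*e^(t))/(e^(4*t) + 16*e^(3*t) + 96*e^(2*t) + 256*e^(t) + 256)
d^5K/dt^5 = (-28*e^(4*t) + 1232*e^(3*t) - 4928*e^(2*t) + 1792*e^(t))/(e^(5*t) + 20*e^(4*t) + 160*e^(3*t) + 640*e^(2*t) + 1280*e^(t) + 1024)

κ_5 = d^5K/dt^5 |_{t=0} = -1932/3125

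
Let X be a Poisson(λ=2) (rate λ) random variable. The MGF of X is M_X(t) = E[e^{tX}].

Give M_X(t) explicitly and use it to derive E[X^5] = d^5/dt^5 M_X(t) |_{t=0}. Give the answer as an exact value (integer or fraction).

E[X^5] = M′′′′′(0) = 454

M_X(t) = e^(2*e^(t) - 2)
M′(t) = 2*e^(-2)*e^(t)*e^(2*e^(t))
M′′(t) = (4*e^(2*t)*e^(2*e^(t)) + 2*e^(t)*e^(2*e^(t)))*e^(-2)
M′′′(t) = (8*e^(3*t)*e^(2*e^(t)) + 12*e^(2*t)*e^(2*e^(t)) + 2*e^(t)*e^(2*e^(t)))*e^(-2)
M′′′′(t) = (16*e^(4*t)*e^(2*e^(t)) + 48*e^(3*t)*e^(2*e^(t)) + 28*e^(2*t)*e^(2*e^(t)) + 2*e^(t)*e^(2*e^(t)))*e^(-2)
M′′′′′(t) = (32*e^(5*t)*e^(2*e^(t)) + 160*e^(4*t)*e^(2*e^(t)) + 200*e^(3*t)*e^(2*e^(t)) + 60*e^(2*t)*e^(2*e^(t)) + 2*e^(t)*e^(2*e^(t)))*e^(-2)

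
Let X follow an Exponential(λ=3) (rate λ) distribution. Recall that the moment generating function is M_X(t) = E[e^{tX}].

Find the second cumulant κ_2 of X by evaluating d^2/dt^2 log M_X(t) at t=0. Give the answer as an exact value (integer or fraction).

κ_2 = K′′(0) = 1/9

M_X(t) = 3/(3 - t)
K_X(t) = log M_X(t) = -log(3 - t) + log(3)
K′(t) = -1/(t - 3)
K′′(t) = 1/(t^2 - 6*t + 9)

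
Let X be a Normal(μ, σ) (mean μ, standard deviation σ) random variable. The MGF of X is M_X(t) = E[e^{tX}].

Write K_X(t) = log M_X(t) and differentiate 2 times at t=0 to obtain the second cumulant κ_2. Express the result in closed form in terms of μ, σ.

M_X(t) = e^(μ*t + σ^2*t^2/2)
K_X(t) = log M_X(t) = μ*t + σ^2*t^2/2
D^2[K](t) = σ^2

κ_2 = D^2[K](0) = σ^2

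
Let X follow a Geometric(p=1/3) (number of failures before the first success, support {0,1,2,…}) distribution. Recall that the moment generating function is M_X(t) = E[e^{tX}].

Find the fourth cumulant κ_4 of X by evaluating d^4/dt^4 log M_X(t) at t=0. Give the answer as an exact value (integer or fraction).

κ_4 = K^(4)(0) = 222

M_X(t) = 1/(3*(1 - 2*e^(t)/3))
K_X(t) = log M_X(t) = -log(1 - 2*e^(t)/3) - log(3)
K^(4)(t) = (24*e^(3*t) + 144*e^(2*t) + 54*e^(t))/(16*e^(4*t) - 96*e^(3*t) + 216*e^(2*t) - 216*e^(t) + 81)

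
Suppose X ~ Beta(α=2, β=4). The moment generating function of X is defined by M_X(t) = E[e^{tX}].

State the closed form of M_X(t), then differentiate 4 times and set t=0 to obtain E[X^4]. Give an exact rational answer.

M_X(t) = ₁F₁(2; 6; t)
D^4[M](t) = 5*₁F₁(6; 10; t)/126

E[X^4] = D^4[M](0) = 5/126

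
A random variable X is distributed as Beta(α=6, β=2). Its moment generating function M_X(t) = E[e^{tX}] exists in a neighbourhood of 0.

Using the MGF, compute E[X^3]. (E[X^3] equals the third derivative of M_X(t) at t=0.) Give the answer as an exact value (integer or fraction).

E[X^3] = M^(3)(0) = 7/15

M_X(t) = ₁F₁(6; 8; t)
M^(3)(t) = 7*₁F₁(9; 11; t)/15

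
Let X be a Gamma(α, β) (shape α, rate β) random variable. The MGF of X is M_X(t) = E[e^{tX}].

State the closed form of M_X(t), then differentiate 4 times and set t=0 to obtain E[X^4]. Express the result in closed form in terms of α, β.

E[X^4] = M′′′′(0) = α*(α^3 + 6*α^2 + 11*α + 6)/β^4

M_X(t) = (β/(β - t))^α
M′(t) = -α*β^α*(1/(β - t))^α/(-β + t)
M′′(t) = (α^2*β^α*(1/(β - t))^α + α*β^α*(1/(β - t))^α)/(β^2 - 2*β*t + t^2)
M′′′(t) = (-α^3*β^α*(1/(β - t))^α - 3*α^2*β^α*(1/(β - t))^α - 2*α*β^α*(1/(β - t))^α)/(-β^3 + 3*β^2*t - 3*β*t^2 + t^3)
M′′′′(t) = (α^4*β^α*(1/(β - t))^α + 6*α^3*β^α*(1/(β - t))^α + 11*α^2*β^α*(1/(β - t))^α + 6*α*β^α*(1/(β - t))^α)/(β^4 - 4*β^3*t + 6*β^2*t^2 - 4*β*t^3 + t^4)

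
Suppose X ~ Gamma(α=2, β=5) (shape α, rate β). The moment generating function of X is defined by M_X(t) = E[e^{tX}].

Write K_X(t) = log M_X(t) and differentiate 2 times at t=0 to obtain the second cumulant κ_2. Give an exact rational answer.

κ_2 = K′′(0) = 2/25

M_X(t) = 25/(5 - t)^2
K_X(t) = log M_X(t) = -2*log(5 - t) + 2*log(5)
K′(t) = -2/(t - 5)
K′′(t) = 2/(t^2 - 10*t + 25)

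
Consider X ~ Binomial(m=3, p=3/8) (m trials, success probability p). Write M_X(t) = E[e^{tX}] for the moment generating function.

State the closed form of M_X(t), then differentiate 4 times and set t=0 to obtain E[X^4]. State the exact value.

E[X^4] = M′′′′(0) = 1143/128

M_X(t) = (3*e^(t)/8 + 5/8)^3
M′(t) = 81*e^(3*t)/512 + 135*e^(2*t)/256 + 225*e^(t)/512
M′′(t) = 243*e^(3*t)/512 + 135*e^(2*t)/128 + 225*e^(t)/512
M′′′(t) = 729*e^(3*t)/512 + 135*e^(2*t)/64 + 225*e^(t)/512
M′′′′(t) = 2187*e^(3*t)/512 + 135*e^(2*t)/32 + 225*e^(t)/512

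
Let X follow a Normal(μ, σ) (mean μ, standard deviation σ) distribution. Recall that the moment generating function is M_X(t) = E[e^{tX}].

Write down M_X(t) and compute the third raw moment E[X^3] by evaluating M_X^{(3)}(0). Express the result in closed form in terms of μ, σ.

M_X(t) = e^(μ*t + σ^2*t^2/2)
M′(t) = μ*e^(μ*t)*e^(σ^2*t^2/2) + σ^2*t*e^(μ*t)*e^(σ^2*t^2/2)
M′′(t) = μ^2*e^(μ*t)*e^(σ^2*t^2/2) + 2*μ*σ^2*t*e^(μ*t)*e^(σ^2*t^2/2) + σ^4*t^2*e^(μ*t)*e^(σ^2*t^2/2) + σ^2*e^(μ*t)*e^(σ^2*t^2/2)

E[X^3] = M′′′(0) = μ*(μ^2 + 3*σ^2)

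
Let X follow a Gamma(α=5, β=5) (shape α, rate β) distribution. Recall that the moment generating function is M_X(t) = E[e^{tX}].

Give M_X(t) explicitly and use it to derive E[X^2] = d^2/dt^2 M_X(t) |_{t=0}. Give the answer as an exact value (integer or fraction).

E[X^2] = M^(2)(0) = 6/5

M_X(t) = 3125/(5 - t)^5
M^(2)(t) = -93750/(t^7 - 35*t^6 + 525*t^5 - 4375*t^4 + 21875*t^3 - 65625*t^2 + 109375*t - 78125)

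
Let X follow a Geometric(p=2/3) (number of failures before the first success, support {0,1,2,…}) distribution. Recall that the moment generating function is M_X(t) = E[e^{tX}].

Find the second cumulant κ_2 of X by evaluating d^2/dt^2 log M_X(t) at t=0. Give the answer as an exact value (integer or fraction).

M_X(t) = 2/(3*(1 - e^(t)/3))
K_X(t) = log M_X(t) = -log(1 - e^(t)/3) - log(3) + log(2)
dK/dt = -e^(t)/(e^(t) - 3)
d^2K/dt^2 = 3*e^(t)/(e^(2*t) - 6*e^(t) + 9)

κ_2 = d^2K/dt^2 |_{t=0} = 3/4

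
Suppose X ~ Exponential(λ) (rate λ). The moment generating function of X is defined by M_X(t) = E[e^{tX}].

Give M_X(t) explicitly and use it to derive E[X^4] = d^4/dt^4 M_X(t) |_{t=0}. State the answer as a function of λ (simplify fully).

E[X^4] = d^4M/dt^4 |_{t=0} = 24/λ^4

M_X(t) = λ/(λ - t)
dM/dt = λ/(λ^2 - 2*λ*t + t^2)
d^2M/dt^2 = -2*λ/(-λ^3 + 3*λ^2*t - 3*λ*t^2 + t^3)
d^3M/dt^3 = 6*λ/(λ^4 - 4*λ^3*t + 6*λ^2*t^2 - 4*λ*t^3 + t^4)
d^4M/dt^4 = -24*λ/(-λ^5 + 5*λ^4*t - 10*λ^3*t^2 + 10*λ^2*t^3 - 5*λ*t^4 + t^5)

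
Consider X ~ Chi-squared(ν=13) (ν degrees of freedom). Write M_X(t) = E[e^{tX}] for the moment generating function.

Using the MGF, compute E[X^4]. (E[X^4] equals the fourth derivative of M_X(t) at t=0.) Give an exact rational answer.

M_X(t) = (1 - 2*t)^(-13/2)
M′(t) = -13/(128*t^7*√(1 - 2*t) - 448*t^6*√(1 - 2*t) + 672*t^5*√(1 - 2*t) - 560*t^4*√(1 - 2*t) + 280*t^3*√(1 - 2*t) - 84*t^2*√(1 - 2*t) + 14*t*√(1 - 2*t) - √(1 - 2*t))

E[X^4] = M′′′′(0) = 62985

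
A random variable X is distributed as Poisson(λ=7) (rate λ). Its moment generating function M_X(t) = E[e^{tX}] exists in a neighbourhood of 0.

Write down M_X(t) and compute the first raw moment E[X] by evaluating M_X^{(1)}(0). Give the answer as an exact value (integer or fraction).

E[X] = D[M](0) = 7

M_X(t) = e^(7*e^(t) - 7)
D[M](t) = 7*e^(-7)*e^(t)*e^(7*e^(t))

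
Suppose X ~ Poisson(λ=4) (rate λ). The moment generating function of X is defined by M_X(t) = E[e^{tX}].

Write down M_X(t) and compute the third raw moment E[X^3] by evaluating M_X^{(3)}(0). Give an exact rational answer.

E[X^3] = D^3[M](0) = 116

M_X(t) = e^(4*e^(t) - 4)
D^3[M](t) = (64*e^(3*t)*e^(4*e^(t)) + 48*e^(2*t)*e^(4*e^(t)) + 4*e^(t)*e^(4*e^(t)))*e^(-4)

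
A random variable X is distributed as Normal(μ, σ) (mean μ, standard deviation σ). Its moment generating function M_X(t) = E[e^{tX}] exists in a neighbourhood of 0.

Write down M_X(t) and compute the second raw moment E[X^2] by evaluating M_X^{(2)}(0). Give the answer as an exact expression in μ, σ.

M_X(t) = e^(μ*t + σ^2*t^2/2)
dM/dt = μ*e^(μ*t)*e^(σ^2*t^2/2) + σ^2*t*e^(μ*t)*e^(σ^2*t^2/2)
d^2M/dt^2 = μ^2*e^(μ*t)*e^(σ^2*t^2/2) + 2*μ*σ^2*t*e^(μ*t)*e^(σ^2*t^2/2) + σ^4*t^2*e^(μ*t)*e^(σ^2*t^2/2) + σ^2*e^(μ*t)*e^(σ^2*t^2/2)

E[X^2] = d^2M/dt^2 |_{t=0} = μ^2 + σ^2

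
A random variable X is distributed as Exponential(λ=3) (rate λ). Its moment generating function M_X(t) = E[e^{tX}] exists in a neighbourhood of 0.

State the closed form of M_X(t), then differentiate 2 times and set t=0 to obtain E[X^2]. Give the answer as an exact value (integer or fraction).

M_X(t) = 3/(3 - t)
M′(t) = 3/(t^2 - 6*t + 9)
M′′(t) = -6/(t^3 - 9*t^2 + 27*t - 27)

E[X^2] = M′′(0) = 2/9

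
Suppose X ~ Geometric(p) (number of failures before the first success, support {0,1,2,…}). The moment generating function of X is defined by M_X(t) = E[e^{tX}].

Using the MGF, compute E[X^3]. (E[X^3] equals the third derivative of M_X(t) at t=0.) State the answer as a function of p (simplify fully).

M_X(t) = p/(-(1 - p)*e^(t) + 1)
M′(t) = (-p^2*e^(t) + p*e^(t))/(p^2*e^(2*t) - 2*p*e^(2*t) + 2*p*e^(t) + e^(2*t) - 2*e^(t) + 1)

E[X^3] = M′′′(0) = -1 + 7/p - 12/p^2 + 6/p^3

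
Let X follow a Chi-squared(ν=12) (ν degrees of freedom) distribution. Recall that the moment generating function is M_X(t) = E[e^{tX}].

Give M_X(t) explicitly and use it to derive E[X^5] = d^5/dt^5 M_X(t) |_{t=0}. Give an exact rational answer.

M_X(t) = (1 - 2*t)^(-6)
dM/dt = -12/(128*t^7 - 448*t^6 + 672*t^5 - 560*t^4 + 280*t^3 - 84*t^2 + 14*t - 1)
d^2M/dt^2 = 168/(256*t^8 - 1024*t^7 + 1792*t^6 - 1792*t^5 + 1120*t^4 - 448*t^3 + 112*t^2 - 16*t + 1)
d^3M/dt^3 = -2688/(512*t^9 - 2304*t^8 + 4608*t^7 - 5376*t^6 + 4032*t^5 - 2016*t^4 + 672*t^3 - 144*t^2 + 18*t - 1)
d^4M/dt^4 = 48384/(1024*t^10 - 5120*t^9 + 11520*t^8 - 15360*t^7 + 13440*t^6 - 8064*t^5 + 3360*t^4 - 960*t^3 + 180*t^2 - 20*t + 1)
d^5M/dt^5 = -967680/(2048*t^11 - 11264*t^10 + 28160*t^9 - 42240*t^8 + 42240*t^7 - 29568*t^6 + 14784*t^5 - 5280*t^4 + 1320*t^3 - 220*t^2 + 22*t - 1)

E[X^5] = d^5M/dt^5 |_{t=0} = 967680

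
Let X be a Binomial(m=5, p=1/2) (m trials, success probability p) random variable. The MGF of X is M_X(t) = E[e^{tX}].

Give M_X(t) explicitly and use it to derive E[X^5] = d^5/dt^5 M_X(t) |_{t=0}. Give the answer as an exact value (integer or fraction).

E[X^5] = M^(5)(0) = 1375/4

M_X(t) = (e^(t)/2 + 1/2)^5
M^(5)(t) = 3125*e^(5*t)/32 + 160*e^(4*t) + 1215*e^(3*t)/16 + 10*e^(2*t) + 5*e^(t)/32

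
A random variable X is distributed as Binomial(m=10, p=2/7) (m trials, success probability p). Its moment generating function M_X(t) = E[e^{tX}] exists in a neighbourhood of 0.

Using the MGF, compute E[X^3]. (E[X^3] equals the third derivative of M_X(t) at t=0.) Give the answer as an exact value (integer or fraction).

E[X^3] = M^(3)(0) = 14300/343

M_X(t) = (2*e^(t)/7 + 5/7)^10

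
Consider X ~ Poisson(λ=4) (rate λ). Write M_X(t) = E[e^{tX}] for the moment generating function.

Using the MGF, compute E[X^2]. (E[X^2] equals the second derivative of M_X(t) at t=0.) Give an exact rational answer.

M_X(t) = e^(4*e^(t) - 4)
M′(t) = 4*e^(-4)*e^(t)*e^(4*e^(t))
M′′(t) = (16*e^(2*t)*e^(4*e^(t)) + 4*e^(t)*e^(4*e^(t)))*e^(-4)

E[X^2] = M′′(0) = 20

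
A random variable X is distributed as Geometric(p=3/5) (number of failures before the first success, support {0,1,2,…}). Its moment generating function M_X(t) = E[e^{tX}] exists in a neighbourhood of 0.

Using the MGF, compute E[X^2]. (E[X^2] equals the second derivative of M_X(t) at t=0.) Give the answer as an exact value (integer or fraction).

M_X(t) = 3/(5*(1 - 2*e^(t)/5))
dM/dt = 6*e^(t)/(4*e^(2*t) - 20*e^(t) + 25)
d^2M/dt^2 = (-12*e^(2*t) - 30*e^(t))/(8*e^(3*t) - 60*e^(2*t) + 150*e^(t) - 125)

E[X^2] = d^2M/dt^2 |_{t=0} = 14/9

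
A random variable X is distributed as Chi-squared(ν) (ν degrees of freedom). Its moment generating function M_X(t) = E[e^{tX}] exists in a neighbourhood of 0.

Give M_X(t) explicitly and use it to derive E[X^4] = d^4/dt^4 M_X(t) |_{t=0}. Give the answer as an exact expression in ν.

M_X(t) = (1 - 2*t)^(-ν/2)
M^(4)(t) = (ν^4 + 12*ν^3 + 44*ν^2 + 48*ν)/(16*t^4*(1 - 2*t)^(ν/2) - 32*t^3*(1 - 2*t)^(ν/2) + 24*t^2*(1 - 2*t)^(ν/2) - 8*t*(1 - 2*t)^(ν/2) + (1 - 2*t)^(ν/2))

E[X^4] = M^(4)(0) = ν*(ν^3 + 12*ν^2 + 44*ν + 48)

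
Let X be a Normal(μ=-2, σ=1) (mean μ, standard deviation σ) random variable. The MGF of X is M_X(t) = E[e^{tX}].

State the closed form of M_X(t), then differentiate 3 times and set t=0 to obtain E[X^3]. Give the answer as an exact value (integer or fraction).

M_X(t) = e^(t^2/2 - 2*t)
dM/dt = t*e^(-2*t)*e^(t^2/2) - 2*e^(-2*t)*e^(t^2/2)
d^2M/dt^2 = (t^2*e^(t^2/2) - 4*t*e^(t^2/2) + 5*e^(t^2/2))*e^(-2*t)
d^3M/dt^3 = (t^3*e^(t^2/2) - 6*t^2*e^(t^2/2) + 15*t*e^(t^2/2) - 14*e^(t^2/2))*e^(-2*t)

E[X^3] = d^3M/dt^3 |_{t=0} = -14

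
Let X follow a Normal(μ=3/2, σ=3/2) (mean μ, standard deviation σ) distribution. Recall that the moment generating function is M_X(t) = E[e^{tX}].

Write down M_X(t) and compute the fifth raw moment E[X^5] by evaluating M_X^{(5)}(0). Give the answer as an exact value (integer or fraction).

E[X^5] = d^5M/dt^5 |_{t=0} = 3159/16

M_X(t) = e^(9*t^2/8 + 3*t/2)
dM/dt = 9*t*e^(3*t/2)*e^(9*t^2/8)/4 + 3*e^(3*t/2)*e^(9*t^2/8)/2
d^2M/dt^2 = 81*t^2*e^(3*t/2)*e^(9*t^2/8)/16 + 27*t*e^(3*t/2)*e^(9*t^2/8)/4 + 9*e^(3*t/2)*e^(9*t^2/8)/2
d^3M/dt^3 = 729*t^3*e^(3*t/2)*e^(9*t^2/8)/64 + 729*t^2*e^(3*t/2)*e^(9*t^2/8)/32 + 243*t*e^(3*t/2)*e^(9*t^2/8)/8 + 27*e^(3*t/2)*e^(9*t^2/8)/2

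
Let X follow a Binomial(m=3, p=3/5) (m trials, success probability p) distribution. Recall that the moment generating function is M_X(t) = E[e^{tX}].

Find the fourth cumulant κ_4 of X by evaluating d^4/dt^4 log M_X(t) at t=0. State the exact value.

M_X(t) = (3*e^(t)/5 + 2/5)^3
K_X(t) = log M_X(t) = 3*log(3*e^(t)/5 + 2/5)
K^(4)(t) = (162*e^(3*t) - 432*e^(2*t) + 72*e^(t))/(81*e^(4*t) + 216*e^(3*t) + 216*e^(2*t) + 96*e^(t) + 16)

κ_4 = K^(4)(0) = -198/625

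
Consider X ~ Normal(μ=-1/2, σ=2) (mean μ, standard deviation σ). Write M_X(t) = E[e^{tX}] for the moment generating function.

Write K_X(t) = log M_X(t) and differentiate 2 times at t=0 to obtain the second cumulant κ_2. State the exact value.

κ_2 = D^2[K](0) = 4

M_X(t) = e^(2*t^2 - t/2)
K_X(t) = log M_X(t) = 2*t^2 - t/2
D^2[K](t) = 4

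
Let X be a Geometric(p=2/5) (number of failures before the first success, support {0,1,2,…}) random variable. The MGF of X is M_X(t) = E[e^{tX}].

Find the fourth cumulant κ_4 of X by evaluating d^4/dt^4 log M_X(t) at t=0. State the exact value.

κ_4 = D^4[K](0) = 705/8

M_X(t) = 2/(5*(1 - 3*e^(t)/5))
K_X(t) = log M_X(t) = -log(1 - 3*e^(t)/5) - log(5) + log(2)
D^4[K](t) = (135*e^(3*t) + 900*e^(2*t) + 375*e^(t))/(81*e^(4*t) - 540*e^(3*t) + 1350*e^(2*t) - 1500*e^(t) + 625)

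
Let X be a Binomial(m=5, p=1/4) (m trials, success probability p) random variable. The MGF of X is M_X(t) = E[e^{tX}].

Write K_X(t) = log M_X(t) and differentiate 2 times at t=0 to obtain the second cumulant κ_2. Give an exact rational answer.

M_X(t) = (e^(t)/4 + 3/4)^5
K_X(t) = log M_X(t) = 5*log(e^(t)/4 + 3/4)
K′(t) = 5*e^(t)/(e^(t) + 3)
K′′(t) = 15*e^(t)/(e^(2*t) + 6*e^(t) + 9)

κ_2 = K′′(0) = 15/16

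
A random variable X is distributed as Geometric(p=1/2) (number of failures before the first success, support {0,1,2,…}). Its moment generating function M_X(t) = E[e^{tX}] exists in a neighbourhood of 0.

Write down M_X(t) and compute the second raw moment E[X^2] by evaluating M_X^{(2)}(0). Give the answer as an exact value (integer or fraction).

M_X(t) = 1/(2*(1 - e^(t)/2))
M′(t) = e^(t)/(e^(2*t) - 4*e^(t) + 4)
M′′(t) = (-e^(2*t) - 2*e^(t))/(e^(3*t) - 6*e^(2*t) + 12*e^(t) - 8)

E[X^2] = M′′(0) = 3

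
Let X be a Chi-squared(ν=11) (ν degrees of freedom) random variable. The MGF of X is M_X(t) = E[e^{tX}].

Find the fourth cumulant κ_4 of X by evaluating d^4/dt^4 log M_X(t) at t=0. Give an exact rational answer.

M_X(t) = (1 - 2*t)^(-11/2)
K_X(t) = log M_X(t) = -11*log(1 - 2*t)/2
K^(4)(t) = 528/(16*t^4 - 32*t^3 + 24*t^2 - 8*t + 1)

κ_4 = K^(4)(0) = 528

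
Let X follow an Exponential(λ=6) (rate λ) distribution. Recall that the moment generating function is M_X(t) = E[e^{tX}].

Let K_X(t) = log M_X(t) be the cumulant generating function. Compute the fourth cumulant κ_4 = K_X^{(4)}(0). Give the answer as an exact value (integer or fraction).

M_X(t) = 6/(6 - t)
K_X(t) = log M_X(t) = -log(6 - t) + log(6)
K^(4)(t) = 6/(t^4 - 24*t^3 + 216*t^2 - 864*t + 1296)

κ_4 = K^(4)(0) = 1/216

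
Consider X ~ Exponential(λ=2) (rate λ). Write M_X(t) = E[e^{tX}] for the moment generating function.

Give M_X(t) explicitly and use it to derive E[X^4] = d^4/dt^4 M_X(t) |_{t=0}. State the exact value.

E[X^4] = d^4M/dt^4 |_{t=0} = 3/2

M_X(t) = 2/(2 - t)
dM/dt = 2/(t^2 - 4*t + 4)
d^2M/dt^2 = -4/(t^3 - 6*t^2 + 12*t - 8)
d^3M/dt^3 = 12/(t^4 - 8*t^3 + 24*t^2 - 32*t + 16)
d^4M/dt^4 = -48/(t^5 - 10*t^4 + 40*t^3 - 80*t^2 + 80*t - 32)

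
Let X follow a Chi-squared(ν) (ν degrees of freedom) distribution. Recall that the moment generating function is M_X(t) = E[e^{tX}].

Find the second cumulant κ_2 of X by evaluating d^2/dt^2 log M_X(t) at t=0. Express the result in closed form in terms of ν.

M_X(t) = (1 - 2*t)^(-ν/2)
K_X(t) = log M_X(t) = -ν*log(1 - 2*t)/2
D^2[K](t) = 2*ν/(4*t^2 - 4*t + 1)

κ_2 = D^2[K](0) = 2*ν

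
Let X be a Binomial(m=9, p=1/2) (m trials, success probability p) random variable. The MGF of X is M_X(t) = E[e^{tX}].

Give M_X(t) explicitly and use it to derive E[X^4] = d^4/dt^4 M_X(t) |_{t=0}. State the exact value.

M_X(t) = (e^(t)/2 + 1/2)^9
M′(t) = 9*e^(9*t)/512 + 9*e^(8*t)/64 + 63*e^(7*t)/128 + 63*e^(6*t)/64 + 315*e^(5*t)/256 + 63*e^(4*t)/64 + 63*e^(3*t)/128 + 9*e^(2*t)/64 + 9*e^(t)/512
M′′(t) = 81*e^(9*t)/512 + 9*e^(8*t)/8 + 441*e^(7*t)/128 + 189*e^(6*t)/32 + 1575*e^(5*t)/256 + 63*e^(4*t)/16 + 189*e^(3*t)/128 + 9*e^(2*t)/32 + 9*e^(t)/512
M′′′(t) = 729*e^(9*t)/512 + 9*e^(8*t) + 3087*e^(7*t)/128 + 567*e^(6*t)/16 + 7875*e^(5*t)/256 + 63*e^(4*t)/4 + 567*e^(3*t)/128 + 9*e^(2*t)/16 + 9*e^(t)/512
M′′′′(t) = 6561*e^(9*t)/512 + 72*e^(8*t) + 21609*e^(7*t)/128 + 1701*e^(6*t)/8 + 39375*e^(5*t)/256 + 63*e^(4*t) + 1701*e^(3*t)/128 + 9*e^(2*t)/8 + 9*e^(t)/512

E[X^4] = M′′′′(0) = 1395/2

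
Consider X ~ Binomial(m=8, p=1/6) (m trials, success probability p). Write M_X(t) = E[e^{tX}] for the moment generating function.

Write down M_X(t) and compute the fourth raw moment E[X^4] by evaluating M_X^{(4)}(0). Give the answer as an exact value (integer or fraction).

M_X(t) = (e^(t)/6 + 5/6)^8

E[X^4] = d^4M/dt^4 |_{t=0} = 617/27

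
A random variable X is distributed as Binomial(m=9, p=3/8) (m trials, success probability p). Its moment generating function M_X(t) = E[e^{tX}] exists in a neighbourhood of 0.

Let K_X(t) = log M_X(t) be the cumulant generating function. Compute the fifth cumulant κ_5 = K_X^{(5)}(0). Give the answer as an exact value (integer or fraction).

M_X(t) = (3*e^(t)/8 + 5/8)^9
K_X(t) = log M_X(t) = 9*log(3*e^(t)/8 + 5/8)
dK/dt = 27*e^(t)/(3*e^(t) + 5)
d^2K/dt^2 = 135*e^(t)/(9*e^(2*t) + 30*e^(t) + 25)
d^3K/dt^3 = (-405*e^(2*t) + 675*e^(t))/(27*e^(3*t) + 135*e^(2*t) + 225*e^(t) + 125)
d^4K/dt^4 = (1215*e^(3*t) - 8100*e^(2*t) + 3375*e^(t))/(81*e^(4*t) + 540*e^(3*t) + 1350*e^(2*t) + 1500*e^(t) + 625)
d^5K/dt^5 = (-3645*e^(4*t) + 66825*e^(3*t) - 111375*e^(2*t) + 16875*e^(t))/(243*e^(5*t) + 2025*e^(4*t) + 6750*e^(3*t) + 11250*e^(2*t) + 9375*e^(t) + 3125)

κ_5 = d^5K/dt^5 |_{t=0} = -3915/4096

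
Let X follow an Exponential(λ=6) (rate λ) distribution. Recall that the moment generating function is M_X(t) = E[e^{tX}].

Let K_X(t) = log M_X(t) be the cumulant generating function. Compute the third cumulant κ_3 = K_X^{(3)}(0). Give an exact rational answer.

κ_3 = D^3[K](0) = 1/108

M_X(t) = 6/(6 - t)
K_X(t) = log M_X(t) = -log(6 - t) + log(6)
D^3[K](t) = -2/(t^3 - 18*t^2 + 108*t - 216)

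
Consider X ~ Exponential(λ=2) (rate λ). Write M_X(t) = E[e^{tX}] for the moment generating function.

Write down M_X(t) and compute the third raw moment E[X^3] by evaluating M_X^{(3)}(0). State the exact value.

M_X(t) = 2/(2 - t)
D^3[M](t) = 12/(t^4 - 8*t^3 + 24*t^2 - 32*t + 16)

E[X^3] = D^3[M](0) = 3/4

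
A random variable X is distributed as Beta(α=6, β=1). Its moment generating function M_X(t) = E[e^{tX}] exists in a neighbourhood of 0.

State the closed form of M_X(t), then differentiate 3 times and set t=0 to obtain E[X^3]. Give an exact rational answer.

M_X(t) = ₁F₁(6; 7; t)
D^3[M](t) = 2*₁F₁(9; 10; t)/3

E[X^3] = D^3[M](0) = 2/3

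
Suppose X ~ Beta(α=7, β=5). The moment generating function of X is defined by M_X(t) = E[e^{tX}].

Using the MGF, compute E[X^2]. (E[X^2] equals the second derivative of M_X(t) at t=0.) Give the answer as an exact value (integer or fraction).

E[X^2] = D^2[M](0) = 14/39

M_X(t) = ₁F₁(7; 12; t)
D^2[M](t) = 14*₁F₁(9; 14; t)/39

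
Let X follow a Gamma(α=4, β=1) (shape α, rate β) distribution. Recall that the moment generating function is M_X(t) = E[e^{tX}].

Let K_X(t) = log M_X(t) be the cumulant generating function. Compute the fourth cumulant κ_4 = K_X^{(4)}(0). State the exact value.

κ_4 = D^4[K](0) = 24

M_X(t) = (1 - t)^(-4)
K_X(t) = log M_X(t) = -4*log(1 - t)
D^4[K](t) = 24/(t^4 - 4*t^3 + 6*t^2 - 4*t + 1)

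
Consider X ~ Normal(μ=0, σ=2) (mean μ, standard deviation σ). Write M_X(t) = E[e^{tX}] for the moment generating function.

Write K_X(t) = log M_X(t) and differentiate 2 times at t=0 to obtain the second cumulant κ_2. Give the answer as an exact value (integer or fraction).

κ_2 = K^(2)(0) = 4

M_X(t) = e^(2*t^2)
K_X(t) = log M_X(t) = 2*t^2
K^(2)(t) = 4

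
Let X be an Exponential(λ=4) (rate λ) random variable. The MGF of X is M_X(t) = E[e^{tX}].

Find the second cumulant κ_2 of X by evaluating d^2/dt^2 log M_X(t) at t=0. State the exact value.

κ_2 = K′′(0) = 1/16

M_X(t) = 4/(4 - t)
K_X(t) = log M_X(t) = -log(4 - t) + 2*log(2)
K′(t) = -1/(t - 4)
K′′(t) = 1/(t^2 - 8*t + 16)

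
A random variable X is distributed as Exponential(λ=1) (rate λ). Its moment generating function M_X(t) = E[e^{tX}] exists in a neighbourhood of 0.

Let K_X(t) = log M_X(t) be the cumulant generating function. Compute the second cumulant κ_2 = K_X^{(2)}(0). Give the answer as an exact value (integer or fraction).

M_X(t) = 1/(1 - t)
K_X(t) = log M_X(t) = -log(1 - t)
D^2[K](t) = 1/(t^2 - 2*t + 1)

κ_2 = D^2[K](0) = 1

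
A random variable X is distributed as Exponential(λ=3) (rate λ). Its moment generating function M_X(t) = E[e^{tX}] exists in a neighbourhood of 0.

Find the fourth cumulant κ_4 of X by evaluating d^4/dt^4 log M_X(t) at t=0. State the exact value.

M_X(t) = 3/(3 - t)
K_X(t) = log M_X(t) = -log(3 - t) + log(3)
K^(4)(t) = 6/(t^4 - 12*t^3 + 54*t^2 - 108*t + 81)

κ_4 = K^(4)(0) = 2/27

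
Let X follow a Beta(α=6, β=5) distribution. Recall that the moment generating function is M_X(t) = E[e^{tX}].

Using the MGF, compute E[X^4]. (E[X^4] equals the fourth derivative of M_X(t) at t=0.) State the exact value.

M_X(t) = ₁F₁(6; 11; t)
M^(4)(t) = 18*₁F₁(10; 15; t)/143

E[X^4] = M^(4)(0) = 18/143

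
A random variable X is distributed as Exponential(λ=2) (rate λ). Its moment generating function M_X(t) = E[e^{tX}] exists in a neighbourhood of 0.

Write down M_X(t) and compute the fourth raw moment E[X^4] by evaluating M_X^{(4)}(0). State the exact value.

E[X^4] = M^(4)(0) = 3/2

M_X(t) = 2/(2 - t)
M^(4)(t) = -48/(t^5 - 10*t^4 + 40*t^3 - 80*t^2 + 80*t - 32)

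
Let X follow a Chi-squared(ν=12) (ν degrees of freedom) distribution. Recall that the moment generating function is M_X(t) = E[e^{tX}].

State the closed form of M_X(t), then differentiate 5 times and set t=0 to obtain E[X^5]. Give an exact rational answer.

M_X(t) = (1 - 2*t)^(-6)
M′(t) = -12/(128*t^7 - 448*t^6 + 672*t^5 - 560*t^4 + 280*t^3 - 84*t^2 + 14*t - 1)
M′′(t) = 168/(256*t^8 - 1024*t^7 + 1792*t^6 - 1792*t^5 + 1120*t^4 - 448*t^3 + 112*t^2 - 16*t + 1)
M′′′(t) = -2688/(512*t^9 - 2304*t^8 + 4608*t^7 - 5376*t^6 + 4032*t^5 - 2016*t^4 + 672*t^3 - 144*t^2 + 18*t - 1)
M′′′′(t) = 48384/(1024*t^10 - 5120*t^9 + 11520*t^8 - 15360*t^7 + 13440*t^6 - 8064*t^5 + 3360*t^4 - 960*t^3 + 180*t^2 - 20*t + 1)
M′′′′′(t) = -967680/(2048*t^11 - 11264*t^10 + 28160*t^9 - 42240*t^8 + 42240*t^7 - 29568*t^6 + 14784*t^5 - 5280*t^4 + 1320*t^3 - 220*t^2 + 22*t - 1)

E[X^5] = M′′′′′(0) = 967680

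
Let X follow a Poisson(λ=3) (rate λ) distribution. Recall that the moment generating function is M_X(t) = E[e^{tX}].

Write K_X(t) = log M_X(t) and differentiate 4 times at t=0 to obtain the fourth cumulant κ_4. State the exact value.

M_X(t) = e^(3*e^(t) - 3)
K_X(t) = log M_X(t) = 3*e^(t) - 3
D^4[K](t) = 3*e^(t)

κ_4 = D^4[K](0) = 3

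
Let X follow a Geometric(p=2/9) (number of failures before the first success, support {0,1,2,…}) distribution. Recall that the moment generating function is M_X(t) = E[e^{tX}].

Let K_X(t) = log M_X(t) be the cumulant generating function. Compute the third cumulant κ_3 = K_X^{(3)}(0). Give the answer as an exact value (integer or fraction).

κ_3 = K′′′(0) = 126

M_X(t) = 2/(9*(1 - 7*e^(t)/9))
K_X(t) = log M_X(t) = -log(1 - 7*e^(t)/9) - 2*log(3) + log(2)
K′(t) = -7*e^(t)/(7*e^(t) - 9)
K′′(t) = 63*e^(t)/(49*e^(2*t) - 126*e^(t) + 81)
K′′′(t) = (-441*e^(2*t) - 567*e^(t))/(343*e^(3*t) - 1323*e^(2*t) + 1701*e^(t) - 729)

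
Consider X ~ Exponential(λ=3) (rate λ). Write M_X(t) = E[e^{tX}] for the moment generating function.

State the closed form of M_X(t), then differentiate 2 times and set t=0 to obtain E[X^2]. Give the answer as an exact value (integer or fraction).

E[X^2] = M′′(0) = 2/9

M_X(t) = 3/(3 - t)
M′(t) = 3/(t^2 - 6*t + 9)
M′′(t) = -6/(t^3 - 9*t^2 + 27*t - 27)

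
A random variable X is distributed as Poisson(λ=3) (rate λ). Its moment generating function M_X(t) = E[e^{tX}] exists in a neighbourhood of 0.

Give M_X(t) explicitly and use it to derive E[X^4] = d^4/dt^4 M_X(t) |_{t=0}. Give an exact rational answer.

E[X^4] = D^4[M](0) = 309

M_X(t) = e^(3*e^(t) - 3)
D^4[M](t) = (81*e^(4*t)*e^(3*e^(t)) + 162*e^(3*t)*e^(3*e^(t)) + 63*e^(2*t)*e^(3*e^(t)) + 3*e^(t)*e^(3*e^(t)))*e^(-3)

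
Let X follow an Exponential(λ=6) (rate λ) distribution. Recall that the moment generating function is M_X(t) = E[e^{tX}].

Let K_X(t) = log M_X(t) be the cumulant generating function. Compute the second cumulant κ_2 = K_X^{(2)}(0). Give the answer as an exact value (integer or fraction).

κ_2 = d^2K/dt^2 |_{t=0} = 1/36

M_X(t) = 6/(6 - t)
K_X(t) = log M_X(t) = -log(6 - t) + log(6)
dK/dt = -1/(t - 6)
d^2K/dt^2 = 1/(t^2 - 12*t + 36)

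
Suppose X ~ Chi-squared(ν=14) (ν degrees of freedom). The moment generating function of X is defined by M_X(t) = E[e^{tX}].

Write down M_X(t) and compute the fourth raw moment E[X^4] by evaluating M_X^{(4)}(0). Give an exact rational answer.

M_X(t) = (1 - 2*t)^(-7)
M′(t) = 14/(256*t^8 - 1024*t^7 + 1792*t^6 - 1792*t^5 + 1120*t^4 - 448*t^3 + 112*t^2 - 16*t + 1)
M′′(t) = -224/(512*t^9 - 2304*t^8 + 4608*t^7 - 5376*t^6 + 4032*t^5 - 2016*t^4 + 672*t^3 - 144*t^2 + 18*t - 1)
M′′′(t) = 4032/(1024*t^10 - 5120*t^9 + 11520*t^8 - 15360*t^7 + 13440*t^6 - 8064*t^5 + 3360*t^4 - 960*t^3 + 180*t^2 - 20*t + 1)
M′′′′(t) = -80640/(2048*t^11 - 11264*t^10 + 28160*t^9 - 42240*t^8 + 42240*t^7 - 29568*t^6 + 14784*t^5 - 5280*t^4 + 1320*t^3 - 220*t^2 + 22*t - 1)

E[X^4] = M′′′′(0) = 80640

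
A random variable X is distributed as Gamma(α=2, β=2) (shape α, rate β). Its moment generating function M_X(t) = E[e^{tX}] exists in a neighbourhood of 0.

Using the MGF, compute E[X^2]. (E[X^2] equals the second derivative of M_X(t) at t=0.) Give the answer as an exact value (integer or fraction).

E[X^2] = d^2M/dt^2 |_{t=0} = 3/2

M_X(t) = 4/(2 - t)^2
dM/dt = -8/(t^3 - 6*t^2 + 12*t - 8)
d^2M/dt^2 = 24/(t^4 - 8*t^3 + 24*t^2 - 32*t + 16)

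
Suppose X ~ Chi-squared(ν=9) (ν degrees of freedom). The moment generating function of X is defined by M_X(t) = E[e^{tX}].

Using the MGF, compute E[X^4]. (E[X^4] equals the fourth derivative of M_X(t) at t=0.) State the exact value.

E[X^4] = d^4M/dt^4 |_{t=0} = 19305

M_X(t) = (1 - 2*t)^(-9/2)
dM/dt = -9/(32*t^5*√(1 - 2*t) - 80*t^4*√(1 - 2*t) + 80*t^3*√(1 - 2*t) - 40*t^2*√(1 - 2*t) + 10*t*√(1 - 2*t) - √(1 - 2*t))
d^2M/dt^2 = 99/(64*t^6*√(1 - 2*t) - 192*t^5*√(1 - 2*t) + 240*t^4*√(1 - 2*t) - 160*t^3*√(1 - 2*t) + 60*t^2*√(1 - 2*t) - 12*t*√(1 - 2*t) + √(1 - 2*t))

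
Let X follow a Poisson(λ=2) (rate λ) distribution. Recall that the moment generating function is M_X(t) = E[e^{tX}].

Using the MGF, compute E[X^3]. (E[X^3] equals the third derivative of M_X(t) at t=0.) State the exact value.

E[X^3] = M^(3)(0) = 22

M_X(t) = e^(2*e^(t) - 2)
M^(3)(t) = (8*e^(3*t)*e^(2*e^(t)) + 12*e^(2*t)*e^(2*e^(t)) + 2*e^(t)*e^(2*e^(t)))*e^(-2)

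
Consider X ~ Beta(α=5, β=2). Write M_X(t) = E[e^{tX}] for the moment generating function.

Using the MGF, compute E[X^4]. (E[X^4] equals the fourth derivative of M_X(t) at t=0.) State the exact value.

M_X(t) = ₁F₁(5; 7; t)
dM/dt = 5*₁F₁(6; 8; t)/7
d^2M/dt^2 = 15*₁F₁(7; 9; t)/28
d^3M/dt^3 = 5*₁F₁(8; 10; t)/12
d^4M/dt^4 = ₁F₁(9; 11; t)/3

E[X^4] = d^4M/dt^4 |_{t=0} = 1/3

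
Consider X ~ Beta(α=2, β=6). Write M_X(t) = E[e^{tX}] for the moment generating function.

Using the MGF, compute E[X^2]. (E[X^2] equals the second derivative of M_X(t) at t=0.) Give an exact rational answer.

E[X^2] = M′′(0) = 1/12

M_X(t) = ₁F₁(2; 8; t)
M′(t) = ₁F₁(3; 9; t)/4
M′′(t) = ₁F₁(4; 10; t)/12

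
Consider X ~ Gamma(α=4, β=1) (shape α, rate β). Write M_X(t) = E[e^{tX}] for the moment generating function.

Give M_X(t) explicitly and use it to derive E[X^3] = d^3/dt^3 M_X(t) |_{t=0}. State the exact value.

M_X(t) = (1 - t)^(-4)
M′(t) = -4/(t^5 - 5*t^4 + 10*t^3 - 10*t^2 + 5*t - 1)
M′′(t) = 20/(t^6 - 6*t^5 + 15*t^4 - 20*t^3 + 15*t^2 - 6*t + 1)
M′′′(t) = -120/(t^7 - 7*t^6 + 21*t^5 - 35*t^4 + 35*t^3 - 21*t^2 + 7*t - 1)

E[X^3] = M′′′(0) = 120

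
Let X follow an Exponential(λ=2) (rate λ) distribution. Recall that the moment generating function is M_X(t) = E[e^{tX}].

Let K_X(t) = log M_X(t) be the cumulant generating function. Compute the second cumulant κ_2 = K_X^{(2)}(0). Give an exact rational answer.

κ_2 = K′′(0) = 1/4

M_X(t) = 2/(2 - t)
K_X(t) = log M_X(t) = -log(2 - t) + log(2)
K′(t) = -1/(t - 2)
K′′(t) = 1/(t^2 - 4*t + 4)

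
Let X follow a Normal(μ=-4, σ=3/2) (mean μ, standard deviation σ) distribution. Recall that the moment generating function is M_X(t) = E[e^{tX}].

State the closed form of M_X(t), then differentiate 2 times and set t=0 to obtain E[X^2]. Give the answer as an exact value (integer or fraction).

E[X^2] = M^(2)(0) = 73/4

M_X(t) = e^(9*t^2/8 - 4*t)
M^(2)(t) = (81*t^2*e^(9*t^2/8) - 288*t*e^(9*t^2/8) + 292*e^(9*t^2/8))*e^(-4*t)/16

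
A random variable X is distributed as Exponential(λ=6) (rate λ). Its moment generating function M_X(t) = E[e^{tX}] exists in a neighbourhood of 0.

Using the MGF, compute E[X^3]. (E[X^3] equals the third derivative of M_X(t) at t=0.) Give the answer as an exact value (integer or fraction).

E[X^3] = D^3[M](0) = 1/36

M_X(t) = 6/(6 - t)
D^3[M](t) = 36/(t^4 - 24*t^3 + 216*t^2 - 864*t + 1296)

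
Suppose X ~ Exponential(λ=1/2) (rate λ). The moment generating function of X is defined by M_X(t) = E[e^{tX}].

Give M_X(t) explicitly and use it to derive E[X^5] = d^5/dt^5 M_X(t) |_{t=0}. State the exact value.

M_X(t) = 1/(2*(1/2 - t))
dM/dt = 2/(4*t^2 - 4*t + 1)
d^2M/dt^2 = -8/(8*t^3 - 12*t^2 + 6*t - 1)
d^3M/dt^3 = 48/(16*t^4 - 32*t^3 + 24*t^2 - 8*t + 1)
d^4M/dt^4 = -384/(32*t^5 - 80*t^4 + 80*t^3 - 40*t^2 + 10*t - 1)
d^5M/dt^5 = 3840/(64*t^6 - 192*t^5 + 240*t^4 - 160*t^3 + 60*t^2 - 12*t + 1)

E[X^5] = d^5M/dt^5 |_{t=0} = 3840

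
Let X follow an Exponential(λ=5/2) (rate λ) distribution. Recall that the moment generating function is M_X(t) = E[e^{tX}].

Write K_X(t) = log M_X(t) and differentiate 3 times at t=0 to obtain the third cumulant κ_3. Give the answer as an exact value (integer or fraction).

κ_3 = K^(3)(0) = 16/125

M_X(t) = 5/(2*(5/2 - t))
K_X(t) = log M_X(t) = -log(5/2 - t) - log(2) + log(5)
K^(3)(t) = -16/(8*t^3 - 60*t^2 + 150*t - 125)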